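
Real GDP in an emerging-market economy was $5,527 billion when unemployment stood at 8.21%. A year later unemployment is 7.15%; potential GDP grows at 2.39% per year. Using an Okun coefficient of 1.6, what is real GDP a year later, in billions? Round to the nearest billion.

$5,753 billion

Δu = 7.15 - 8.21 = -1.06 points.
Okun's law (growth form): g_Y = g_Y* - β × Δu = 2.39 - 1.6 × (-1.06) = 2.39 + 1.696 = 4.086%.
Real GDP in the next year = 5527 × (1 + 4.086/100) = 5527 × 1.04086 ≈ 5753 billion.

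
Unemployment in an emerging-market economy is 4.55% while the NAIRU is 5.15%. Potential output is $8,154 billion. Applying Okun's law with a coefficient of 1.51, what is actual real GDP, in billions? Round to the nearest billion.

$8,228 billion

Unemployment gap = 4.55 - 5.15 = -0.6 points, so the output gap is -1.51 × (-0.6) = 0.906%.
Actual GDP = 8154 × (1 + 0.906/100) = 8154 × 1.00906 ≈ 8228 billion.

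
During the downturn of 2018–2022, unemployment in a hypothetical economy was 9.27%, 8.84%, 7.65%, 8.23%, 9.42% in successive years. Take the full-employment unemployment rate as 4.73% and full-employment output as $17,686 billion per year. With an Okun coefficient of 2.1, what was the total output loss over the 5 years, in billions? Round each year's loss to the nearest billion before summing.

Year 2018: gap = -2.1 × (9.27 - 4.73) = -9.534%, loss ≈ 17686 × 9.534/100 ≈ 1686.
Year 2019: gap = -2.1 × (8.84 - 4.73) = -8.631%, loss ≈ 17686 × 8.631/100 ≈ 1526.
Year 2020: gap = -2.1 × (7.65 - 4.73) = -6.132%, loss ≈ 17686 × 6.132/100 ≈ 1085.
Year 2021: gap = -2.1 × (8.23 - 4.73) = -7.35%, loss ≈ 17686 × 7.35/100 ≈ 1300.
Year 2022: gap = -2.1 × (9.42 - 4.73) = -9.849%, loss ≈ 17686 × 9.849/100 ≈ 1742.
Total lost output = 1686 + 1526 + 1085 + 1300 + 1742 = 7339 billion.

$7,339 billion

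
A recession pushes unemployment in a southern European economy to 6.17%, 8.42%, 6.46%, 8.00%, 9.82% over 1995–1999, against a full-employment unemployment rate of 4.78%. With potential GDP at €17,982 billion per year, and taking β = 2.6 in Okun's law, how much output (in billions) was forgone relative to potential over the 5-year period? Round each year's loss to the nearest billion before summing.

€6,998 billion

Year 1995: gap = -2.6 × (6.17 - 4.78) = -3.614%, loss ≈ 17982 × 3.614/100 ≈ 650.
Year 1996: gap = -2.6 × (8.42 - 4.78) = -9.464%, loss ≈ 17982 × 9.464/100 ≈ 1702.
Year 1997: gap = -2.6 × (6.46 - 4.78) = -4.368%, loss ≈ 17982 × 4.368/100 ≈ 785.
Year 1998: gap = -2.6 × (8 - 4.78) = -8.372%, loss ≈ 17982 × 8.372/100 ≈ 1505.
Year 1999: gap = -2.6 × (9.82 - 4.78) = -13.104%, loss ≈ 17982 × 13.104/100 ≈ 2356.
Total lost output = 650 + 1702 + 785 + 1505 + 2356 = 6998 billion.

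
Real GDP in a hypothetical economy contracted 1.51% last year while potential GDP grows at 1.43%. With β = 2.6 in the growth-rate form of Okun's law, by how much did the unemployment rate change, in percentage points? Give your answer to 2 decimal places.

1.13 percentage points

Growth-rate Okun's law: g_Y = g_Y* - β × Δu, so Δu = (g_Y* - g_Y)/β.
Δu = (1.43 + 1.51)/2.6 = 2.94/2.6 = 1.13 percentage points.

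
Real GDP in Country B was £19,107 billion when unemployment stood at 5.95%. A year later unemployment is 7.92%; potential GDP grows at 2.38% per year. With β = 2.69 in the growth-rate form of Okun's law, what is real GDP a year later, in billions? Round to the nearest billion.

Δu = 7.92 - 5.95 = 1.97 points.
Okun's law (growth form): g_Y = g_Y* - β × Δu = 2.38 - 2.69 × (1.97) = 2.38 - 5.2993 = -2.9193%.
Real GDP in the next year = 19107 × (1 - 2.9193/100) = 19107 × 0.970807 ≈ 18549 billion.

£18,549 billion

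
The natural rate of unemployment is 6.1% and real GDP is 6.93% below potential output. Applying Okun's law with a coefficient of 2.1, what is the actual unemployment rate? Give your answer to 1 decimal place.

9.4%

From Okun's law, u - u* = -(output gap)/β = -(-6.93)/2.1 = 3.3 points.
So u = 6.1 + 3.3 = 9.4%.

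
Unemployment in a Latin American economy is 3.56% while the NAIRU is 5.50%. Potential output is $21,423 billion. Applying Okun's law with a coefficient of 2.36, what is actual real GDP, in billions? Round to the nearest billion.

Unemployment gap = 3.56 - 5.5 = -1.94 points, so the output gap is -2.36 × (-1.94) = 4.5784%.
Actual GDP = 21423 × (1 + 4.5784/100) = 21423 × 1.045784 ≈ 22404 billion.

$22,404 billion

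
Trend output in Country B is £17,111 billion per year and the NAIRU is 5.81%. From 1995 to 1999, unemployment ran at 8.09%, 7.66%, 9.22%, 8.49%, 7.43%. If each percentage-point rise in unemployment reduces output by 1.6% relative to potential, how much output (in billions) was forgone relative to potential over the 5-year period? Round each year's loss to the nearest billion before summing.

Year 1995: gap = -1.6 × (8.09 - 5.81) = -3.648%, loss ≈ 17111 × 3.648/100 ≈ 624.
Year 1996: gap = -1.6 × (7.66 - 5.81) = -2.96%, loss ≈ 17111 × 2.96/100 ≈ 506.
Year 1997: gap = -1.6 × (9.22 - 5.81) = -5.456%, loss ≈ 17111 × 5.456/100 ≈ 934.
Year 1998: gap = -1.6 × (8.49 - 5.81) = -4.288%, loss ≈ 17111 × 4.288/100 ≈ 734.
Year 1999: gap = -1.6 × (7.43 - 5.81) = -2.592%, loss ≈ 17111 × 2.592/100 ≈ 444.
Total lost output = 624 + 506 + 934 + 734 + 444 = 3242 billion.

£3,242 billion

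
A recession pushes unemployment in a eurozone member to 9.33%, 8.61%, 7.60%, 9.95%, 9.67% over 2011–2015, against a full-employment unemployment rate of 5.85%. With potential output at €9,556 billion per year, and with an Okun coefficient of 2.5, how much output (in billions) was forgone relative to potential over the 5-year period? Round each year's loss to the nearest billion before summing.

Year 2011: gap = -2.5 × (9.33 - 5.85) = -8.7%, loss ≈ 9556 × 8.7/100 ≈ 831.
Year 2012: gap = -2.5 × (8.61 - 5.85) = -6.9%, loss ≈ 9556 × 6.9/100 ≈ 659.
Year 2013: gap = -2.5 × (7.6 - 5.85) = -4.375%, loss ≈ 9556 × 4.375/100 ≈ 418.
Year 2014: gap = -2.5 × (9.95 - 5.85) = -10.25%, loss ≈ 9556 × 10.25/100 ≈ 979.
Year 2015: gap = -2.5 × (9.67 - 5.85) = -9.55%, loss ≈ 9556 × 9.55/100 ≈ 913.
Total lost output = 831 + 659 + 418 + 979 + 913 = 3800 billion.

€3,800 billion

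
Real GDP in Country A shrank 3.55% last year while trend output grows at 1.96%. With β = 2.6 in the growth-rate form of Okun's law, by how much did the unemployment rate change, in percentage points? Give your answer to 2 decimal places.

2.12 percentage points

Growth-rate Okun's law: g_Y = g_Y* - β × Δu, so Δu = (g_Y* - g_Y)/β.
Δu = (1.96 + 3.55)/2.6 = 5.51/2.6 = 2.12 percentage points.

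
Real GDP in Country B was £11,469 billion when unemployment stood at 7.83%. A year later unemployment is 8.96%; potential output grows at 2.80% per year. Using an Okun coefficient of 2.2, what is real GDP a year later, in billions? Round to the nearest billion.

£11,505 billion

Δu = 8.96 - 7.83 = 1.13 points.
Okun's law (growth form): g_Y = g_Y* - β × Δu = 2.80 - 2.2 × (1.13) = 2.8 - 2.486 = 0.314%.
Real GDP in the next year = 11469 × (1 + 0.314/100) = 11469 × 1.00314 ≈ 11505 billion.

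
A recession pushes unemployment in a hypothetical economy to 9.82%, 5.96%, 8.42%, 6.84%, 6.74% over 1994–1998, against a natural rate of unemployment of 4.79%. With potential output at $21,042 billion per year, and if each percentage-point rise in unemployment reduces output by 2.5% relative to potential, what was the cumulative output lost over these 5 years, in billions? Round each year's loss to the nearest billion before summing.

$7,275 billion

Year 1994: gap = -2.5 × (9.82 - 4.79) = -12.575%, loss ≈ 21042 × 12.575/100 ≈ 2646.
Year 1995: gap = -2.5 × (5.96 - 4.79) = -2.925%, loss ≈ 21042 × 2.925/100 ≈ 615.
Year 1996: gap = -2.5 × (8.42 - 4.79) = -9.075%, loss ≈ 21042 × 9.075/100 ≈ 1910.
Year 1997: gap = -2.5 × (6.84 - 4.79) = -5.125%, loss ≈ 21042 × 5.125/100 ≈ 1078.
Year 1998: gap = -2.5 × (6.74 - 4.79) = -4.875%, loss ≈ 21042 × 4.875/100 ≈ 1026.
Total lost output = 2646 + 615 + 1910 + 1078 + 1026 = 7275 billion.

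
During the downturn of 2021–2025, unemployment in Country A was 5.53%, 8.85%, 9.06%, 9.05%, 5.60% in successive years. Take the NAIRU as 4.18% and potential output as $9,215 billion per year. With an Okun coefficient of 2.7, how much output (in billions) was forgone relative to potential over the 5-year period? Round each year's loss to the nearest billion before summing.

Year 2021: gap = -2.7 × (5.53 - 4.18) = -3.645%, loss ≈ 9215 × 3.645/100 ≈ 336.
Year 2022: gap = -2.7 × (8.85 - 4.18) = -12.609%, loss ≈ 9215 × 12.609/100 ≈ 1162.
Year 2023: gap = -2.7 × (9.06 - 4.18) = -13.176%, loss ≈ 9215 × 13.176/100 ≈ 1214.
Year 2024: gap = -2.7 × (9.05 - 4.18) = -13.149%, loss ≈ 9215 × 13.149/100 ≈ 1212.
Year 2025: gap = -2.7 × (5.6 - 4.18) = -3.834%, loss ≈ 9215 × 3.834/100 ≈ 353.
Total lost output = 336 + 1162 + 1214 + 1212 + 353 = 4277 billion.

$4,277 billion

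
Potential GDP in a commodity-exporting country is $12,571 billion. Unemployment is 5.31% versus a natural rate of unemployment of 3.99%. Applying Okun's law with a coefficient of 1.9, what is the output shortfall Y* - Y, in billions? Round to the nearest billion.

$315 billion

Output gap = -1.9 × (5.31 - 3.99) = -1.9 × 1.32 = -2.508%.
Actual GDP ≈ 12571 × 0.97492 ≈ 12256 billion, so the shortfall is 12571 - 12256 = 315 billion.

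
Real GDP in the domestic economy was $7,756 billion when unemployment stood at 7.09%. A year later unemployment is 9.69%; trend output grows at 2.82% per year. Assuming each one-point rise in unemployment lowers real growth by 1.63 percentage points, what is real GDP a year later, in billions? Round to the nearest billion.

$7,646 billion

Δu = 9.69 - 7.09 = 2.6 points.
Okun's law (growth form): g_Y = g_Y* - β × Δu = 2.82 - 1.63 × (2.60) = 2.82 - 4.238 = -1.418%.
Real GDP in the next year = 7756 × (1 - 1.418/100) = 7756 × 0.98582 ≈ 7646 billion.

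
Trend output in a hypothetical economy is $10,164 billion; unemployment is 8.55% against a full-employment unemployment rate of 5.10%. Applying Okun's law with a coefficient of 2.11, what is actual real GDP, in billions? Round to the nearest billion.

Unemployment gap = 8.55 - 5.1 = 3.45 points, so the output gap is -2.11 × 3.45 = -7.2795%.
Actual GDP = 10164 × (1 - 7.2795/100) = 10164 × 0.927205 ≈ 9424 billion.

$9,424 billion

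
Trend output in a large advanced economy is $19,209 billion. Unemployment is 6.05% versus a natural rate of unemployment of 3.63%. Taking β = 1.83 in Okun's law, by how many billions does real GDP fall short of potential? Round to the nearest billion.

$851 billion

Output gap = -1.83 × (6.05 - 3.63) = -1.83 × 2.42 = -4.4286%.
Actual GDP ≈ 19209 × 0.955714 ≈ 18358 billion, so the shortfall is 19209 - 18358 = 851 billion.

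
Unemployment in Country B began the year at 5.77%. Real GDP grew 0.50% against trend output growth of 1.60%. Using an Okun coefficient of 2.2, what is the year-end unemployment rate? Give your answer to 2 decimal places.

Growth-rate Okun's law: g_Y = g_Y* - β × Δu, so Δu = (g_Y* - g_Y)/β.
Δu = (1.6 - 0.5)/2.2 = 1.1/2.2 = 0.50 percentage points.
Year-end unemployment = 5.77 + 0.5 = 6.27%.

6.27%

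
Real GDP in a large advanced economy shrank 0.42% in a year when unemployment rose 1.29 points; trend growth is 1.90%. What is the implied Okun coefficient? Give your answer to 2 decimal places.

β ≈ 1.80

Growth form: g_Y = g_Y* - β × Δu, so β = (g_Y* - g_Y)/Δu.
β = (1.9 + 0.42)/1.29 = 2.32/1.29 = 1.80.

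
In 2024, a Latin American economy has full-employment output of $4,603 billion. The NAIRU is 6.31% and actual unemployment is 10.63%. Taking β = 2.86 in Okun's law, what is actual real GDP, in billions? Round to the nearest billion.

Unemployment gap = 10.63 - 6.31 = 4.32 points, so the output gap is -2.86 × 4.32 = -12.3552%.
Actual GDP = 4603 × (1 - 12.3552/100) = 4603 × 0.876448 ≈ 4034 billion.

$4,034 billion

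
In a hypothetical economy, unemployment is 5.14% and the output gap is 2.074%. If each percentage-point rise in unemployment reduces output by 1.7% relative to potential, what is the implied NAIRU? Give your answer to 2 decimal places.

6.36%

From Okun's law, u - u* = -(output gap)/β = -(2.074)/1.7 = -1.22 points.
So u* = 5.14 + 1.22 = 6.36%.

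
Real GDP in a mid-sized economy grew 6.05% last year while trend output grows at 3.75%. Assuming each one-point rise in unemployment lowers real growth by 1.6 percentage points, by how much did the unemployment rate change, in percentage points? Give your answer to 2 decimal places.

Growth-rate Okun's law: g_Y = g_Y* - β × Δu, so Δu = (g_Y* - g_Y)/β.
Δu = (3.75 - 6.05)/1.6 = -2.3/1.6 = -1.44 percentage points.

-1.44 percentage points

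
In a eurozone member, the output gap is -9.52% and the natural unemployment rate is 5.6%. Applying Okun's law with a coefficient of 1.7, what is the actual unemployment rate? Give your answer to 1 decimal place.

From Okun's law, u - u* = -(output gap)/β = -(-9.52)/1.7 = 5.6 points.
So u = 5.6 + 5.6 = 11.2%.

11.2%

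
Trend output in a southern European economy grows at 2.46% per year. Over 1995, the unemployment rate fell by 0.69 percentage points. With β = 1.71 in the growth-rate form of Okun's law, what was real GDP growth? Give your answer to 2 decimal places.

Growth-rate Okun's law: g_Y = g_Y* - β × Δu.
g_Y = 2.46 - 1.71 × (-0.69) = 2.46 + 1.1799 = 3.6399%, i.e. 3.64% to 2 d.p.

3.64%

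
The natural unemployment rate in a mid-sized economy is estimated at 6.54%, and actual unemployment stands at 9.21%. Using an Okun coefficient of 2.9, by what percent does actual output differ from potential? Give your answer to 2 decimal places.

The unemployment gap is 9.21 - 6.54 = 2.67 percentage points.
Okun's law gives an output gap of -2.9 × 2.67 = -7.743%, i.e. 7.74% below potential.

-7.74%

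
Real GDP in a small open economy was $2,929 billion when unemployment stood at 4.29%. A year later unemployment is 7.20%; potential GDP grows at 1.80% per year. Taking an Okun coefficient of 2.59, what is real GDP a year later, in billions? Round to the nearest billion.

Δu = 7.2 - 4.29 = 2.91 points.
Okun's law (growth form): g_Y = g_Y* - β × Δu = 1.80 - 2.59 × (2.91) = 1.8 - 7.5369 = -5.7369%.
Real GDP in the next year = 2929 × (1 - 5.7369/100) = 2929 × 0.942631 ≈ 2761 billion.

$2,761 billion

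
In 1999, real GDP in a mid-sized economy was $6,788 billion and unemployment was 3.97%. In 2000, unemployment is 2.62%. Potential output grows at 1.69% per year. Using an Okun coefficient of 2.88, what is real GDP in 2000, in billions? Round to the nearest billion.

$7,167 billion

Δu = 2.62 - 3.97 = -1.35 points.
Okun's law (growth form): g_Y = g_Y* - β × Δu = 1.69 - 2.88 × (-1.35) = 1.69 + 3.888 = 5.578%.
Real GDP in the next year = 6788 × (1 + 5.578/100) = 6788 × 1.05578 ≈ 7167 billion.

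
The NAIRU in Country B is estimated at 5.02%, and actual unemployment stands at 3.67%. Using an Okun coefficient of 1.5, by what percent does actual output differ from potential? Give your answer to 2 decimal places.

2.03%

The unemployment gap is 3.67 - 5.02 = -1.35 percentage points.
Okun's law gives an output gap of -1.5 × (-1.35) = 2.025%, i.e. 2.03% above potential.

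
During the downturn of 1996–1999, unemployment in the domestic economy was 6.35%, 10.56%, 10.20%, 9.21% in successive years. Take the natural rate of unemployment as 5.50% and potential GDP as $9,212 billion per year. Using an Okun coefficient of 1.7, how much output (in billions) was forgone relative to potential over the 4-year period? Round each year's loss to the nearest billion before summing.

$2,242 billion

Year 1996: gap = -1.7 × (6.35 - 5.5) = -1.445%, loss ≈ 9212 × 1.445/100 ≈ 133.
Year 1997: gap = -1.7 × (10.56 - 5.5) = -8.602%, loss ≈ 9212 × 8.602/100 ≈ 792.
Year 1998: gap = -1.7 × (10.2 - 5.5) = -7.99%, loss ≈ 9212 × 7.99/100 ≈ 736.
Year 1999: gap = -1.7 × (9.21 - 5.5) = -6.307%, loss ≈ 9212 × 6.307/100 ≈ 581.
Total lost output = 133 + 792 + 736 + 581 = 2242 billion.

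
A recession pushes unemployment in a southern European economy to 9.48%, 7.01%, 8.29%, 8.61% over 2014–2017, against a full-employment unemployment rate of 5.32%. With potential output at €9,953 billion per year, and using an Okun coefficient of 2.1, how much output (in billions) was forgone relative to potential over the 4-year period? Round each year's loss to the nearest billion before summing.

Year 2014: gap = -2.1 × (9.48 - 5.32) = -8.736%, loss ≈ 9953 × 8.736/100 ≈ 869.
Year 2015: gap = -2.1 × (7.01 - 5.32) = -3.549%, loss ≈ 9953 × 3.549/100 ≈ 353.
Year 2016: gap = -2.1 × (8.29 - 5.32) = -6.237%, loss ≈ 9953 × 6.237/100 ≈ 621.
Year 2017: gap = -2.1 × (8.61 - 5.32) = -6.909%, loss ≈ 9953 × 6.909/100 ≈ 688.
Total lost output = 869 + 353 + 621 + 688 = 2531 billion.

€2,531 billion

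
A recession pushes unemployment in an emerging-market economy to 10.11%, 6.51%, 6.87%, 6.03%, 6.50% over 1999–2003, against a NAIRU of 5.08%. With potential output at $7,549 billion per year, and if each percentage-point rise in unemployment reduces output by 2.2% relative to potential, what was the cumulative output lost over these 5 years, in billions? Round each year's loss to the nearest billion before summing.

$1,763 billion

Year 1999: gap = -2.2 × (10.11 - 5.08) = -11.066%, loss ≈ 7549 × 11.066/100 ≈ 835.
Year 2000: gap = -2.2 × (6.51 - 5.08) = -3.146%, loss ≈ 7549 × 3.146/100 ≈ 237.
Year 2001: gap = -2.2 × (6.87 - 5.08) = -3.938%, loss ≈ 7549 × 3.938/100 ≈ 297.
Year 2002: gap = -2.2 × (6.03 - 5.08) = -2.09%, loss ≈ 7549 × 2.09/100 ≈ 158.
Year 2003: gap = -2.2 × (6.5 - 5.08) = -3.124%, loss ≈ 7549 × 3.124/100 ≈ 236.
Total lost output = 835 + 237 + 297 + 158 + 236 = 1763 billion.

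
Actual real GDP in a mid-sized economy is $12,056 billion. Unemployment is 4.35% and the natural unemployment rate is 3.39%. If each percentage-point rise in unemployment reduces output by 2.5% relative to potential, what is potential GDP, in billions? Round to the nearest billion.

Unemployment gap = 4.35 - 3.39 = 0.96 points, so output gap = -2.5 × 0.96 = -2.4%.
Since Y = Y* × (1 + gap/100), Y* = 12056/0.976 ≈ 12352 billion.

$12,352 billion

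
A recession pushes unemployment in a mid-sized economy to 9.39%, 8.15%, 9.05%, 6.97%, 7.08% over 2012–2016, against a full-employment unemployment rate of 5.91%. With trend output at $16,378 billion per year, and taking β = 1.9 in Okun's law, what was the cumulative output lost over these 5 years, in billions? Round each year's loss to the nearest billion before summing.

Year 2012: gap = -1.9 × (9.39 - 5.91) = -6.612%, loss ≈ 16378 × 6.612/100 ≈ 1083.
Year 2013: gap = -1.9 × (8.15 - 5.91) = -4.256%, loss ≈ 16378 × 4.256/100 ≈ 697.
Year 2014: gap = -1.9 × (9.05 - 5.91) = -5.966%, loss ≈ 16378 × 5.966/100 ≈ 977.
Year 2015: gap = -1.9 × (6.97 - 5.91) = -2.014%, loss ≈ 16378 × 2.014/100 ≈ 330.
Year 2016: gap = -1.9 × (7.08 - 5.91) = -2.223%, loss ≈ 16378 × 2.223/100 ≈ 364.
Total lost output = 1083 + 697 + 977 + 330 + 364 = 3451 billion.

$3,451 billion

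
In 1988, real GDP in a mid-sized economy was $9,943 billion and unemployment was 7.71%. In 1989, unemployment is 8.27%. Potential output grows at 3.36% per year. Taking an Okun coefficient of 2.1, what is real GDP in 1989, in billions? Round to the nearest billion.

Δu = 8.27 - 7.71 = 0.56 points.
Okun's law (growth form): g_Y = g_Y* - β × Δu = 3.36 - 2.1 × (0.56) = 3.36 - 1.176 = 2.184%.
Real GDP in the next year = 9943 × (1 + 2.184/100) = 9943 × 1.02184 ≈ 10160 billion.

$10,160 billion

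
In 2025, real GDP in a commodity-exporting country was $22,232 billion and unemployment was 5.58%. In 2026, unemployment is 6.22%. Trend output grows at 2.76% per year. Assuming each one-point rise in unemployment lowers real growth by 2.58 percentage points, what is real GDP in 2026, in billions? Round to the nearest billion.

Δu = 6.22 - 5.58 = 0.64 points.
Okun's law (growth form): g_Y = g_Y* - β × Δu = 2.76 - 2.58 × (0.64) = 2.76 - 1.6512 = 1.1088%.
Real GDP in the next year = 22232 × (1 + 1.1088/100) = 22232 × 1.011088 ≈ 22479 billion.

$22,479 billion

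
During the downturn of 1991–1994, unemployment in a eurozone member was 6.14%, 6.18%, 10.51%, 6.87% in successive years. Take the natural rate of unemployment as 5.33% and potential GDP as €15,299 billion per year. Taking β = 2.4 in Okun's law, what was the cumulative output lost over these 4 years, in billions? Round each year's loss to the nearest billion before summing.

€3,076 billion

Year 1991: gap = -2.4 × (6.14 - 5.33) = -1.944%, loss ≈ 15299 × 1.944/100 ≈ 297.
Year 1992: gap = -2.4 × (6.18 - 5.33) = -2.04%, loss ≈ 15299 × 2.04/100 ≈ 312.
Year 1993: gap = -2.4 × (10.51 - 5.33) = -12.432%, loss ≈ 15299 × 12.432/100 ≈ 1902.
Year 1994: gap = -2.4 × (6.87 - 5.33) = -3.696%, loss ≈ 15299 × 3.696/100 ≈ 565.
Total lost output = 297 + 312 + 1902 + 565 = 3076 billion.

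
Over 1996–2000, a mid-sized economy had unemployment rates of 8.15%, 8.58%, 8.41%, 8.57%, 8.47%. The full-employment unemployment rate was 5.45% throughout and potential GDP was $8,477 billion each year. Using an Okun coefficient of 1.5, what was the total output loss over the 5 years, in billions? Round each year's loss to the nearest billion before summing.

Year 1996: gap = -1.5 × (8.15 - 5.45) = -4.05%, loss ≈ 8477 × 4.05/100 ≈ 343.
Year 1997: gap = -1.5 × (8.58 - 5.45) = -4.695%, loss ≈ 8477 × 4.695/100 ≈ 398.
Year 1998: gap = -1.5 × (8.41 - 5.45) = -4.44%, loss ≈ 8477 × 4.44/100 ≈ 376.
Year 1999: gap = -1.5 × (8.57 - 5.45) = -4.68%, loss ≈ 8477 × 4.68/100 ≈ 397.
Year 2000: gap = -1.5 × (8.47 - 5.45) = -4.53%, loss ≈ 8477 × 4.53/100 ≈ 384.
Total lost output = 343 + 398 + 376 + 397 + 384 = 1898 billion.

$1,898 billion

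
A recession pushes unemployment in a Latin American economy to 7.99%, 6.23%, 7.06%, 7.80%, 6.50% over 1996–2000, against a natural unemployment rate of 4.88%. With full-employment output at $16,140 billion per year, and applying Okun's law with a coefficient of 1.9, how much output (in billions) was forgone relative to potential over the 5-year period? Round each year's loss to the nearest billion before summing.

Year 1996: gap = -1.9 × (7.99 - 4.88) = -5.909%, loss ≈ 16140 × 5.909/100 ≈ 954.
Year 1997: gap = -1.9 × (6.23 - 4.88) = -2.565%, loss ≈ 16140 × 2.565/100 ≈ 414.
Year 1998: gap = -1.9 × (7.06 - 4.88) = -4.142%, loss ≈ 16140 × 4.142/100 ≈ 669.
Year 1999: gap = -1.9 × (7.8 - 4.88) = -5.548%, loss ≈ 16140 × 5.548/100 ≈ 895.
Year 2000: gap = -1.9 × (6.5 - 4.88) = -3.078%, loss ≈ 16140 × 3.078/100 ≈ 497.
Total lost output = 954 + 414 + 669 + 895 + 497 = 3429 billion.

$3,429 billion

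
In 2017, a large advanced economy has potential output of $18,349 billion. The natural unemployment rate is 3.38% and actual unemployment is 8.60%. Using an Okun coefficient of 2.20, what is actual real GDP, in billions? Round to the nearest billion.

Unemployment gap = 8.6 - 3.38 = 5.22 points, so the output gap is -2.2 × 5.22 = -11.484%.
Actual GDP = 18349 × (1 - 11.484/100) = 18349 × 0.88516 ≈ 16242 billion.

$16,242 billion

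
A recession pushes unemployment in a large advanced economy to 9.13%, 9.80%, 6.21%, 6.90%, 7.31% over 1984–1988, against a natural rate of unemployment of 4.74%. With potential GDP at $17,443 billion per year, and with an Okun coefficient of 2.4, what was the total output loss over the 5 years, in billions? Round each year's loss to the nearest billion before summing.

$6,551 billion

Year 1984: gap = -2.4 × (9.13 - 4.74) = -10.536%, loss ≈ 17443 × 10.536/100 ≈ 1838.
Year 1985: gap = -2.4 × (9.8 - 4.74) = -12.144%, loss ≈ 17443 × 12.144/100 ≈ 2118.
Year 1986: gap = -2.4 × (6.21 - 4.74) = -3.528%, loss ≈ 17443 × 3.528/100 ≈ 615.
Year 1987: gap = -2.4 × (6.9 - 4.74) = -5.184%, loss ≈ 17443 × 5.184/100 ≈ 904.
Year 1988: gap = -2.4 × (7.31 - 4.74) = -6.168%, loss ≈ 17443 × 6.168/100 ≈ 1076.
Total lost output = 1838 + 2118 + 615 + 904 + 1076 = 6551 billion.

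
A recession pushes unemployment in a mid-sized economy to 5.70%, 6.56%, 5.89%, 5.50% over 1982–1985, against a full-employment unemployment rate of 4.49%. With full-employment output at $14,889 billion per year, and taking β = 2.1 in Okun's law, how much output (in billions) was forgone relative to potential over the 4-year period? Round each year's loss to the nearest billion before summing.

$1,779 billion

Year 1982: gap = -2.1 × (5.7 - 4.49) = -2.541%, loss ≈ 14889 × 2.541/100 ≈ 378.
Year 1983: gap = -2.1 × (6.56 - 4.49) = -4.347%, loss ≈ 14889 × 4.347/100 ≈ 647.
Year 1984: gap = -2.1 × (5.89 - 4.49) = -2.94%, loss ≈ 14889 × 2.94/100 ≈ 438.
Year 1985: gap = -2.1 × (5.5 - 4.49) = -2.121%, loss ≈ 14889 × 2.121/100 ≈ 316.
Total lost output = 378 + 647 + 438 + 316 = 1779 billion.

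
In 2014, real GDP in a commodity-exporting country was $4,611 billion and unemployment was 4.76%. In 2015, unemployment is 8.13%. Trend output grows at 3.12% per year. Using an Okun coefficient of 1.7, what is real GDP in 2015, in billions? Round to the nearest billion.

$4,491 billion

Δu = 8.13 - 4.76 = 3.37 points.
Okun's law (growth form): g_Y = g_Y* - β × Δu = 3.12 - 1.7 × (3.37) = 3.12 - 5.729 = -2.609%.
Real GDP in the next year = 4611 × (1 - 2.609/100) = 4611 × 0.97391 ≈ 4491 billion.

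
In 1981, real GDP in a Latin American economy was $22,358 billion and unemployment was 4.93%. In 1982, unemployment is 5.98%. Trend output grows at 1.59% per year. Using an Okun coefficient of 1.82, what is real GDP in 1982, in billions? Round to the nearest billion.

$22,286 billion

Δu = 5.98 - 4.93 = 1.05 points.
Okun's law (growth form): g_Y = g_Y* - β × Δu = 1.59 - 1.82 × (1.05) = 1.59 - 1.911 = -0.321%.
Real GDP in the next year = 22358 × (1 - 0.321/100) = 22358 × 0.99679 ≈ 22286 billion.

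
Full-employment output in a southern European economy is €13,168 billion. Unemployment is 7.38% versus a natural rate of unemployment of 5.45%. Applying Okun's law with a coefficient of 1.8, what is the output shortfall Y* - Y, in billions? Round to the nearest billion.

Output gap = -1.8 × (7.38 - 5.45) = -1.8 × 1.93 = -3.474%.
Actual GDP ≈ 13168 × 0.96526 ≈ 12711 billion, so the shortfall is 13168 - 12711 = 457 billion.

€457 billion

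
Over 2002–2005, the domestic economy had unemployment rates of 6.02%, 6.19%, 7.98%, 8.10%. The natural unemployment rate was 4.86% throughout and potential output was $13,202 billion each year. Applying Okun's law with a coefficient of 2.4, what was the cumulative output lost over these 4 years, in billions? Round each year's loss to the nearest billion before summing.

Year 2002: gap = -2.4 × (6.02 - 4.86) = -2.784%, loss ≈ 13202 × 2.784/100 ≈ 368.
Year 2003: gap = -2.4 × (6.19 - 4.86) = -3.192%, loss ≈ 13202 × 3.192/100 ≈ 421.
Year 2004: gap = -2.4 × (7.98 - 4.86) = -7.488%, loss ≈ 13202 × 7.488/100 ≈ 989.
Year 2005: gap = -2.4 × (8.1 - 4.86) = -7.776%, loss ≈ 13202 × 7.776/100 ≈ 1027.
Total lost output = 368 + 421 + 989 + 1027 = 2805 billion.

$2,805 billion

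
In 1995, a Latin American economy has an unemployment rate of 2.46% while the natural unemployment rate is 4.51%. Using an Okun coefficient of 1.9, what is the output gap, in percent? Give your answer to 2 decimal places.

3.90%

The unemployment gap is 2.46 - 4.51 = -2.05 percentage points.
Okun's law gives an output gap of -1.9 × (-2.05) = 3.895%, i.e. 3.90% above potential.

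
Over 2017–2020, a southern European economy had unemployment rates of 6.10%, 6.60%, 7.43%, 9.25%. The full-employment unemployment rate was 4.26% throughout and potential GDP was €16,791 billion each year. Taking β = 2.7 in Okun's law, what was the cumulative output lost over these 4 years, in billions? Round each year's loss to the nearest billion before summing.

€5,594 billion

Year 2017: gap = -2.7 × (6.1 - 4.26) = -4.968%, loss ≈ 16791 × 4.968/100 ≈ 834.
Year 2018: gap = -2.7 × (6.6 - 4.26) = -6.318%, loss ≈ 16791 × 6.318/100 ≈ 1061.
Year 2019: gap = -2.7 × (7.43 - 4.26) = -8.559%, loss ≈ 16791 × 8.559/100 ≈ 1437.
Year 2020: gap = -2.7 × (9.25 - 4.26) = -13.473%, loss ≈ 16791 × 13.473/100 ≈ 2262.
Total lost output = 834 + 1061 + 1437 + 2262 = 5594 billion.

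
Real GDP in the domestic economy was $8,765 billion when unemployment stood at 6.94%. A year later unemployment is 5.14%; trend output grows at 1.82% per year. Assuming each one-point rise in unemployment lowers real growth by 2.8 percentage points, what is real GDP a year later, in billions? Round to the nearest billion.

$9,366 billion

Δu = 5.14 - 6.94 = -1.8 points.
Okun's law (growth form): g_Y = g_Y* - β × Δu = 1.82 - 2.8 × (-1.80) = 1.82 + 5.04 = 6.86%.
Real GDP in the next year = 8765 × (1 + 6.86/100) = 8765 × 1.0686 ≈ 9366 billion.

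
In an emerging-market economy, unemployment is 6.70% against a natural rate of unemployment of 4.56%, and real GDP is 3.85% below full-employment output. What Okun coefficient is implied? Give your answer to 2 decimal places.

β ≈ 1.80

Okun's law: output gap = -β × (u - u*).
-3.85 = -β × (6.7 - 4.56) = -β × 2.14, so β = 3.85/2.14 = 1.80.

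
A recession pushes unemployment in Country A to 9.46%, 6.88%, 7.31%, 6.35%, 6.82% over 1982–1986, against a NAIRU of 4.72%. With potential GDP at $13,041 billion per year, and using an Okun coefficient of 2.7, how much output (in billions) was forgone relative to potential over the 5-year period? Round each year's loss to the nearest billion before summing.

$4,655 billion

Year 1982: gap = -2.7 × (9.46 - 4.72) = -12.798%, loss ≈ 13041 × 12.798/100 ≈ 1669.
Year 1983: gap = -2.7 × (6.88 - 4.72) = -5.832%, loss ≈ 13041 × 5.832/100 ≈ 761.
Year 1984: gap = -2.7 × (7.31 - 4.72) = -6.993%, loss ≈ 13041 × 6.993/100 ≈ 912.
Year 1985: gap = -2.7 × (6.35 - 4.72) = -4.401%, loss ≈ 13041 × 4.401/100 ≈ 574.
Year 1986: gap = -2.7 × (6.82 - 4.72) = -5.67%, loss ≈ 13041 × 5.67/100 ≈ 739.
Total lost output = 1669 + 761 + 912 + 574 + 739 = 4655 billion.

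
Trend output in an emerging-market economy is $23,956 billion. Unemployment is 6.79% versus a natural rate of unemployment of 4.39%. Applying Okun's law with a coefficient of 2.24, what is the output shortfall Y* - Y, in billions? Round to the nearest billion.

Output gap = -2.24 × (6.79 - 4.39) = -2.24 × 2.4 = -5.376%.
Actual GDP ≈ 23956 × 0.94624 ≈ 22668 billion, so the shortfall is 23956 - 22668 = 1288 billion.

$1,288 billion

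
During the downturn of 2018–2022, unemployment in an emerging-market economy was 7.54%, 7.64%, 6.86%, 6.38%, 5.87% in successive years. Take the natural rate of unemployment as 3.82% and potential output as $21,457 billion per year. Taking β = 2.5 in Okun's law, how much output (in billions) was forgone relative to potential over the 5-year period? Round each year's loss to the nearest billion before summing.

Year 2018: gap = -2.5 × (7.54 - 3.82) = -9.3%, loss ≈ 21457 × 9.3/100 ≈ 1996.
Year 2019: gap = -2.5 × (7.64 - 3.82) = -9.55%, loss ≈ 21457 × 9.55/100 ≈ 2049.
Year 2020: gap = -2.5 × (6.86 - 3.82) = -7.6%, loss ≈ 21457 × 7.6/100 ≈ 1631.
Year 2021: gap = -2.5 × (6.38 - 3.82) = -6.4%, loss ≈ 21457 × 6.4/100 ≈ 1373.
Year 2022: gap = -2.5 × (5.87 - 3.82) = -5.125%, loss ≈ 21457 × 5.125/100 ≈ 1100.
Total lost output = 1996 + 2049 + 1631 + 1373 + 1100 = 8149 billion.

$8,149 billion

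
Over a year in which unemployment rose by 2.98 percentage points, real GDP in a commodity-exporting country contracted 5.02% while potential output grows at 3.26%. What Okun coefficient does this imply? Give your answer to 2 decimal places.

Growth form: g_Y = g_Y* - β × Δu, so β = (g_Y* - g_Y)/Δu.
β = (3.26 + 5.02)/2.98 = 8.28/2.98 = 2.78.

β ≈ 2.78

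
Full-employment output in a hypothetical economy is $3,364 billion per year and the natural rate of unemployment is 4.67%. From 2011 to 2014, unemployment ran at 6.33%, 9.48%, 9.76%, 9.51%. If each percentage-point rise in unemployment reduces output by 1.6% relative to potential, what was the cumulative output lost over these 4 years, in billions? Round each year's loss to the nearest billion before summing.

Year 2011: gap = -1.6 × (6.33 - 4.67) = -2.656%, loss ≈ 3364 × 2.656/100 ≈ 89.
Year 2012: gap = -1.6 × (9.48 - 4.67) = -7.696%, loss ≈ 3364 × 7.696/100 ≈ 259.
Year 2013: gap = -1.6 × (9.76 - 4.67) = -8.144%, loss ≈ 3364 × 8.144/100 ≈ 274.
Year 2014: gap = -1.6 × (9.51 - 4.67) = -7.744%, loss ≈ 3364 × 7.744/100 ≈ 261.
Total lost output = 89 + 259 + 274 + 261 = 883 billion.

$883 billion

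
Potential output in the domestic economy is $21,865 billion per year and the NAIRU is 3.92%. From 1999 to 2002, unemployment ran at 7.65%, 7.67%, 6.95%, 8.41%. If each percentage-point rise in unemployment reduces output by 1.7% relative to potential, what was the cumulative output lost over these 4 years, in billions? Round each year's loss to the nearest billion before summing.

Year 1999: gap = -1.7 × (7.65 - 3.92) = -6.341%, loss ≈ 21865 × 6.341/100 ≈ 1386.
Year 2000: gap = -1.7 × (7.67 - 3.92) = -6.375%, loss ≈ 21865 × 6.375/100 ≈ 1394.
Year 2001: gap = -1.7 × (6.95 - 3.92) = -5.151%, loss ≈ 21865 × 5.151/100 ≈ 1126.
Year 2002: gap = -1.7 × (8.41 - 3.92) = -7.633%, loss ≈ 21865 × 7.633/100 ≈ 1669.
Total lost output = 1386 + 1394 + 1126 + 1669 = 5575 billion.

$5,575 billion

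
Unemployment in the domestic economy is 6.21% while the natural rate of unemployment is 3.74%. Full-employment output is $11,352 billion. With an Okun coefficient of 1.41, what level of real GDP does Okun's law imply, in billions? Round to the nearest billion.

Unemployment gap = 6.21 - 3.74 = 2.47 points, so the output gap is -1.41 × 2.47 = -3.4827%.
Actual GDP = 11352 × (1 - 3.4827/100) = 11352 × 0.965173 ≈ 10957 billion.

$10,957 billion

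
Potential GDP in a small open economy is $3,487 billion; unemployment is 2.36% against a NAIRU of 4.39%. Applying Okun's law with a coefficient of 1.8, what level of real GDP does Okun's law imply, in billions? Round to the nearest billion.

$3,614 billion

Unemployment gap = 2.36 - 4.39 = -2.03 points, so the output gap is -1.8 × (-2.03) = 3.654%.
Actual GDP = 3487 × (1 + 3.654/100) = 3487 × 1.03654 ≈ 3614 billion.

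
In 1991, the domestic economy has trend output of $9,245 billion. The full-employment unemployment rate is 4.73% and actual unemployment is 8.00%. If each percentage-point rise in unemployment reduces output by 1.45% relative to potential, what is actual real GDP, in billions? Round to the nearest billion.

Unemployment gap = 8 - 4.73 = 3.27 points, so the output gap is -1.45 × 3.27 = -4.7415%.
Actual GDP = 9245 × (1 - 4.7415/100) = 9245 × 0.952585 ≈ 8807 billion.

$8,807 billion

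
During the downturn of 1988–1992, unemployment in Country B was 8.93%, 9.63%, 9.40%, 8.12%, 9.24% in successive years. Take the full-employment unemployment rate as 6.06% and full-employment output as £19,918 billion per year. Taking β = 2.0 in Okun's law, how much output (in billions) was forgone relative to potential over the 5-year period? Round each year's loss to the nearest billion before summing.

Year 1988: gap = -2.0 × (8.93 - 6.06) = -5.74%, loss ≈ 19918 × 5.74/100 ≈ 1143.
Year 1989: gap = -2.0 × (9.63 - 6.06) = -7.14%, loss ≈ 19918 × 7.14/100 ≈ 1422.
Year 1990: gap = -2.0 × (9.4 - 6.06) = -6.68%, loss ≈ 19918 × 6.68/100 ≈ 1331.
Year 1991: gap = -2.0 × (8.12 - 6.06) = -4.12%, loss ≈ 19918 × 4.12/100 ≈ 821.
Year 1992: gap = -2.0 × (9.24 - 6.06) = -6.36%, loss ≈ 19918 × 6.36/100 ≈ 1267.
Total lost output = 1143 + 1422 + 1331 + 821 + 1267 = 5984 billion.

£5,984 billion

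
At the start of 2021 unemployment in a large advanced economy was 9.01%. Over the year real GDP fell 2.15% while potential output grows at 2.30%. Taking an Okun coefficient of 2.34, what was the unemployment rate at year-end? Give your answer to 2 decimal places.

Growth-rate Okun's law: g_Y = g_Y* - β × Δu, so Δu = (g_Y* - g_Y)/β.
Δu = (2.3 + 2.15)/2.34 = 4.45/2.34 = 1.90 percentage points.
Year-end unemployment = 9.01 + 1.9 = 10.91%.

10.91%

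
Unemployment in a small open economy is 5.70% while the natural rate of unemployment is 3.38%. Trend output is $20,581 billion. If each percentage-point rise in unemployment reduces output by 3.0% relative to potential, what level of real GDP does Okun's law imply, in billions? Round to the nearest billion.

Unemployment gap = 5.7 - 3.38 = 2.32 points, so the output gap is -3 × 2.32 = -6.96%.
Actual GDP = 20581 × (1 - 6.96/100) = 20581 × 0.9304 ≈ 19149 billion.

$19,149 billion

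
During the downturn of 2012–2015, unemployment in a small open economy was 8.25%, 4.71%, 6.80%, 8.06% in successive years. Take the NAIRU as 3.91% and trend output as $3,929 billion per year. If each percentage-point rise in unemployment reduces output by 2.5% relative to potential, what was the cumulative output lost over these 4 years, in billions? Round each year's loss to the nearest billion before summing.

$1,197 billion

Year 2012: gap = -2.5 × (8.25 - 3.91) = -10.85%, loss ≈ 3929 × 10.85/100 ≈ 426.
Year 2013: gap = -2.5 × (4.71 - 3.91) = -2%, loss ≈ 3929 × 2/100 ≈ 79.
Year 2014: gap = -2.5 × (6.8 - 3.91) = -7.225%, loss ≈ 3929 × 7.225/100 ≈ 284.
Year 2015: gap = -2.5 × (8.06 - 3.91) = -10.375%, loss ≈ 3929 × 10.375/100 ≈ 408.
Total lost output = 426 + 79 + 284 + 408 = 1197 billion.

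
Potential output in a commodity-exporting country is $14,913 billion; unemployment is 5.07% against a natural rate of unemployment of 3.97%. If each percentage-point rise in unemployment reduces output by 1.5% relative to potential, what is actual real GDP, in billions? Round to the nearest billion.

Unemployment gap = 5.07 - 3.97 = 1.1 points, so the output gap is -1.5 × 1.1 = -1.65%.
Actual GDP = 14913 × (1 - 1.65/100) = 14913 × 0.9835 ≈ 14667 billion.

$14,667 billion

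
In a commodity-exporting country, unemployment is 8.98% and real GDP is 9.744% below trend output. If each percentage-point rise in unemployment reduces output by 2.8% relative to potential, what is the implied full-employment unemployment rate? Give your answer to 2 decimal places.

From Okun's law, u - u* = -(output gap)/β = -(-9.744)/2.8 = 3.48 points.
So u* = 8.98 - 3.48 = 5.50%.

5.50%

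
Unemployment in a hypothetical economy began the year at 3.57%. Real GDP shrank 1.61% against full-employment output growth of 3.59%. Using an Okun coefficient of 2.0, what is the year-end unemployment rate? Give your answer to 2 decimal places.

Growth-rate Okun's law: g_Y = g_Y* - β × Δu, so Δu = (g_Y* - g_Y)/β.
Δu = (3.59 + 1.61)/2.0 = 5.2/2.0 = 2.60 percentage points.
Year-end unemployment = 3.57 + 2.6 = 6.17%.

6.17%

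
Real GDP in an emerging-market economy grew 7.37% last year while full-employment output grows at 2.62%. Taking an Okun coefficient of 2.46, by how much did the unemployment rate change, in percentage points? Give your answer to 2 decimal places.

-1.93 percentage points

Growth-rate Okun's law: g_Y = g_Y* - β × Δu, so Δu = (g_Y* - g_Y)/β.
Δu = (2.62 - 7.37)/2.46 = -4.75/2.46 = -1.93 percentage points.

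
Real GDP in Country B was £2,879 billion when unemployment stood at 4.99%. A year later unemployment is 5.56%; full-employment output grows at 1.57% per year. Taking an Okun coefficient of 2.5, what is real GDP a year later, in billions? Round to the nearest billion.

Δu = 5.56 - 4.99 = 0.57 points.
Okun's law (growth form): g_Y = g_Y* - β × Δu = 1.57 - 2.5 × (0.57) = 1.57 - 1.425 = 0.145%.
Real GDP in the next year = 2879 × (1 + 0.145/100) = 2879 × 1.00145 ≈ 2883 billion.

£2,883 billion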